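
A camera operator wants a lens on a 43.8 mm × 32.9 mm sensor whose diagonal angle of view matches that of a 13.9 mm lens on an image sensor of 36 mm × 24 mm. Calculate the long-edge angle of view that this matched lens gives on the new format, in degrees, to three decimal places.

102.429°

Sensor diagonal = √(36² + 24²) = √1872.0000 ≈ 43.2666 mm.
Sensor diagonal = √(43.8² + 32.9²) = √3000.8500 ≈ 54.7800 mm.
Equal diagonal AOV ⇒ f₂ = f₁ · 54.7800/43.2666 = 13.9 × 1.26610 ≈ 17.5988 mm.
Long-edge AOV on the new format = 2·arctan(43.8 / (2 × 17.5988)) = 2·arctan(1.24440) ≈ 102.4293°.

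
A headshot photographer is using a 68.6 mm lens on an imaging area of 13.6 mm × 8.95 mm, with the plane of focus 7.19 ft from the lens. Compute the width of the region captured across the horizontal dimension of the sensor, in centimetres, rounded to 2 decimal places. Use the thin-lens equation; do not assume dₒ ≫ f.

42.09 cm

dₒ: 7.19 ft × 304.8 mm/ft = 2191.51 mm.
Similar triangles through the lens centre give W/dₒ = w/dᵢ; with 1/f = 1/dₒ + 1/dᵢ this gives W = w·(dₒ − f)/f.
W = 13.6 mm × (2191.51 − 68.6) / 68.6 = 13.6 × 30.9462 ≈ 420.869 mm = 42.0869 cm.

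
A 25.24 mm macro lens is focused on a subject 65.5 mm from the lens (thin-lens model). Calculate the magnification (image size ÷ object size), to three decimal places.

Thin lens: 1/f = 1/dₒ + 1/dᵢ → 1/dᵢ = 1/25.24 − 1/65.5 = 0.0243525 mm⁻¹, so dᵢ ≈ 41.0636 mm.
Magnification m = dᵢ/dₒ = 41.0636/65.5 ≈ 0.62692.

0.627×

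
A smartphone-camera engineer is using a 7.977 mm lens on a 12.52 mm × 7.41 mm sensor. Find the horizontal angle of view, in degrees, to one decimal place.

76.2°

Angle of view α = 2·arctan(w/2f) with w = 12.52 mm and f = 7.977 mm.
w/2f = 0.78476; arctan(0.78476) ≈ 38.1233°, so α ≈ 76.2465°.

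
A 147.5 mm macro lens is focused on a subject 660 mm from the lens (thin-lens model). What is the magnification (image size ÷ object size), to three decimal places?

0.288×

Thin lens: 1/f = 1/dₒ + 1/dᵢ → 1/dᵢ = 1/147.5 − 1/660 = 0.0052645 mm⁻¹, so dᵢ ≈ 189.9512 mm.
Magnification m = dᵢ/dₒ = 189.9512/660 ≈ 0.28780.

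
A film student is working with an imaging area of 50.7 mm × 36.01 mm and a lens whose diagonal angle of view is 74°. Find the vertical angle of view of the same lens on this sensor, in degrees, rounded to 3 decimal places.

Sensor diagonal = √(50.7² + 36.01²) = √3867.2101 ≈ 62.1869 mm.
From the diagonal AOV: f = 62.1869 / (2·tan(37°)) = 62.1869 / 1.50711 ≈ 41.2624 mm.
Vertical AOV = 2·arctan(36.01 / (2 × 41.2624)) = 2·arctan(0.43635) ≈ 47.1485°.

47.148°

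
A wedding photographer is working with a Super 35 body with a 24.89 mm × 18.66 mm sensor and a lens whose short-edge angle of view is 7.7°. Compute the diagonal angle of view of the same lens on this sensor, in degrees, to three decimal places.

12.802°

From the short-edge AOV: f = 18.66 / (2·tan(3.85°)) = 18.66 / 0.13459 ≈ 138.6402 mm.
Sensor diagonal = √(24.89² + 18.66²) = √967.7077 ≈ 31.1080 mm.
Diagonal AOV = 2·arctan(31.1080 / (2 × 138.6402)) = 2·arctan(0.11219) ≈ 12.8025°.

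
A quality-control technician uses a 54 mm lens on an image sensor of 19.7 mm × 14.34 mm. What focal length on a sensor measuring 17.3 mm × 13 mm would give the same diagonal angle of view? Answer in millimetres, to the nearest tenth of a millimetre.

Sensor diagonal = √(19.7² + 14.34²) = √593.7256 ≈ 24.3665 mm.
Sensor diagonal = √(17.3² + 13²) = √468.2900 ≈ 21.6400 mm.
Equal angle of view means equal diagonal/f ratio, so f₂ = f₁ · (diagonal₂/diagonal₁) = 54 × 21.6400/24.3665.
f₂ = 54 × 0.88811 ≈ 47.958 mm.

48.0 mm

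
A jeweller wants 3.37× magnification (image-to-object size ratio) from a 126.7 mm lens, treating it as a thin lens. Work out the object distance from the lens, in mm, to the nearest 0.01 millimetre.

164.30 mm

With m = dᵢ/dₒ and 1/f = 1/dₒ + 1/dᵢ, substituting dᵢ = m·dₒ gives 1/f = (1 + 1/m)/dₒ, hence dₒ = f·(1 + 1/m).
dₒ = 126.7 × (1 + 1/3.37) = 126.7 × 1.29674 ≈ 164.296 mm.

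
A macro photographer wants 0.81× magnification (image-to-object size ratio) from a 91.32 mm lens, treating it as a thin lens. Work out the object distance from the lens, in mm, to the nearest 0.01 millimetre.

204.06 mm

With m = dᵢ/dₒ and 1/f = 1/dₒ + 1/dᵢ, substituting dᵢ = m·dₒ gives 1/f = (1 + 1/m)/dₒ, hence dₒ = f·(1 + 1/m).
dₒ = 91.32 × (1 + 1/0.81) = 91.32 × 2.23457 ≈ 204.061 mm.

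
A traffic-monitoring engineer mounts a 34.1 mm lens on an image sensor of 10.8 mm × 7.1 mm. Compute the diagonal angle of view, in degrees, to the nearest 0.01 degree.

Sensor diagonal = √(10.8² + 7.1²) = √167.0500 ≈ 12.9248 mm.
Angle of view α = 2·arctan(d/2f) with d = 12.9248 mm and f = 34.1 mm.
d/2f = 0.18951; arctan(0.18951) ≈ 10.7310°, so α ≈ 21.4621°.

21.46°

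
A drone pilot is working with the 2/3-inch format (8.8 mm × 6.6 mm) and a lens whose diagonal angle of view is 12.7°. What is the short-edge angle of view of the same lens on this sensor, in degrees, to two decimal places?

7.64°

Sensor diagonal = √(8.8² + 6.6²) = √121.0000 ≈ 11.0000 mm.
From the diagonal AOV: f = 11.0000 / (2·tan(6.35°)) = 11.0000 / 0.22257 ≈ 49.4229 mm.
Short-edge AOV = 2·arctan(6.6 / (2 × 49.4229)) = 2·arctan(0.06677) ≈ 7.6400°.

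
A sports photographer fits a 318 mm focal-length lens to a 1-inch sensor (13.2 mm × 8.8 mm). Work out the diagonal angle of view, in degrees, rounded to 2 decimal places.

Sensor diagonal = √(13.2² + 8.8²) = √251.6800 ≈ 15.8644 mm.
Angle of view α = 2·arctan(d/2f) with d = 15.8644 mm and f = 318 mm.
d/2f = 0.02494; arctan(0.02494) ≈ 1.4289°, so α ≈ 2.8578°.

2.86°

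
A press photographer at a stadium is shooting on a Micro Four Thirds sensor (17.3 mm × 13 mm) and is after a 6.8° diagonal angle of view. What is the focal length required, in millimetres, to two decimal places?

Sensor diagonal = √(17.3² + 13²) = √468.2900 ≈ 21.6400 mm.
From α = 2·arctan(d/2f) we get f = d / (2·tan(α/2)).
With d = 21.6400 mm and α/2 = 3.4°, tan(α/2) ≈ 0.05941, so f ≈ 21.6400 / 0.11882 ≈ 182.1214 mm.

182.12 mm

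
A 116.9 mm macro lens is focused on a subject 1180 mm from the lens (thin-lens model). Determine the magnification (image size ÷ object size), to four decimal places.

Thin lens: 1/f = 1/dₒ + 1/dᵢ → 1/dᵢ = 1/116.9 − 1/1180 = 0.0077069 mm⁻¹, so dᵢ ≈ 129.7545 mm.
Magnification m = dᵢ/dₒ = 129.7545/1180 ≈ 0.10996.

0.1100×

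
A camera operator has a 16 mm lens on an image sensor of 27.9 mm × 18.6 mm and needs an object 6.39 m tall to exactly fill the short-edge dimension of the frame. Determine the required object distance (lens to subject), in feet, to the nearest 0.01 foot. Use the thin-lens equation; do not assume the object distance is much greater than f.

W: 6.39 m = 6390 mm.
Magnification m = h/W = dᵢ/dₒ; combined with 1/f = 1/dₒ + 1/dᵢ this gives dₒ = f·(1 + W/h).
dₒ = 16 mm × (1 + 6390/18.6) = 16 × 344.5484 ≈ 5512.774 mm = 5512.774/304.8 ft = 18.0865 ft.

18.09 ft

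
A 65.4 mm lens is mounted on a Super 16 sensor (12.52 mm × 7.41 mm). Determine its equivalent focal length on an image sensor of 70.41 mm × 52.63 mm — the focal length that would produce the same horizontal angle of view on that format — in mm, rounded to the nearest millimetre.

Equal angle of view means equal width/f ratio, so f₂ = f₁ · (width₂/width₁) = 65.4 × 70.41/12.52.
f₂ = 65.4 × 5.62380 ≈ 367.797 mm.

368 mm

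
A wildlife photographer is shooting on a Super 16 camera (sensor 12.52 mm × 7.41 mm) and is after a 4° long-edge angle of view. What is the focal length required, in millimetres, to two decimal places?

179.26 mm

From α = 2·arctan(w/2f) we get f = w / (2·tan(α/2)).
With w = 12.52 mm and α/2 = 2°, tan(α/2) ≈ 0.03492, so f ≈ 12.52 / 0.06984 ≈ 179.2629 mm.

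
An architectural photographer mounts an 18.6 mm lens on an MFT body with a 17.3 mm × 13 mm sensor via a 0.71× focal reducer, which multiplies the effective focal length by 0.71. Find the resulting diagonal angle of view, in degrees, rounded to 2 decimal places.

78.66°

Effective focal length f = 18.6 × 0.71 = 13.206 mm.
Sensor diagonal = √(17.3² + 13²) = √468.2900 ≈ 21.6400 mm.
α = 2·arctan(21.640 / (2 × 13.206)) = 2·arctan(0.81932) ≈ 78.6572°.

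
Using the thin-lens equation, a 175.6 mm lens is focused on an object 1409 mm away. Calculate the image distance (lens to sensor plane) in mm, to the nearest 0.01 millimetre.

1/dᵢ = 1/f − 1/dₒ = 1/175.6 − 1/1409 = 0.0049850 mm⁻¹.
dᵢ = 1/0.0049850 ≈ 200.6003 mm.

200.60 mm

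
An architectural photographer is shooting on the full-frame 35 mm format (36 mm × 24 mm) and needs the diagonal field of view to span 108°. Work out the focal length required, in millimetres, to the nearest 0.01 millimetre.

15.72 mm

Sensor diagonal = √(36² + 24²) = √1872.0000 ≈ 43.2666 mm.
From α = 2·arctan(d/2f) we get f = d / (2·tan(α/2)).
With d = 43.2666 mm and α/2 = 54°, tan(α/2) ≈ 1.37638, so f ≈ 43.2666 / 2.75276 ≈ 15.7175 mm.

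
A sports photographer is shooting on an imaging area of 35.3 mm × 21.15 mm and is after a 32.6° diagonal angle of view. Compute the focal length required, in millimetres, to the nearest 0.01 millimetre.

70.36 mm

Sensor diagonal = √(35.3² + 21.15²) = √1693.4125 ≈ 41.1511 mm.
From α = 2·arctan(d/2f) we get f = d / (2·tan(α/2)).
With d = 41.1511 mm and α/2 = 16.3°, tan(α/2) ≈ 0.29242, so f ≈ 41.1511 / 0.58484 ≈ 70.3629 mm.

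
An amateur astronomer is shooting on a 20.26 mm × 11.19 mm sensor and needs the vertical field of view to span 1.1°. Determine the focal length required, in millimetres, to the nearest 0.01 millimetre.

582.84 mm

From α = 2·arctan(h/2f) we get f = h / (2·tan(α/2)).
With h = 11.19 mm and α/2 = 0.55°, tan(α/2) ≈ 0.00960, so f ≈ 11.19 / 0.01920 ≈ 582.8364 mm.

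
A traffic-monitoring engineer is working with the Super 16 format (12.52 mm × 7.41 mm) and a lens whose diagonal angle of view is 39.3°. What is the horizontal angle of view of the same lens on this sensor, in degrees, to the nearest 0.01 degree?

34.16°

Sensor diagonal = √(12.52² + 7.41²) = √211.6585 ≈ 14.5485 mm.
From the diagonal AOV: f = 14.5485 / (2·tan(19.65°)) = 14.5485 / 0.71414 ≈ 20.3722 mm.
Horizontal AOV = 2·arctan(12.52 / (2 × 20.3722)) = 2·arctan(0.30728) ≈ 34.1625°.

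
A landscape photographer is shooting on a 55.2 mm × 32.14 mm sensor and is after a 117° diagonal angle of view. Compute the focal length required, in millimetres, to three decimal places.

19.571 mm

Sensor diagonal = √(55.2² + 32.14²) = √4080.0196 ≈ 63.8750 mm.
From α = 2·arctan(d/2f) we get f = d / (2·tan(α/2)).
With d = 63.8750 mm and α/2 = 58.5°, tan(α/2) ≈ 1.63185, so f ≈ 63.8750 / 3.26370 ≈ 19.5713 mm.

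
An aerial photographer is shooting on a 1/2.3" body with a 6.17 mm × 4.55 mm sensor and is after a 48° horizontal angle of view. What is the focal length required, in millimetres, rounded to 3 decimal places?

From α = 2·arctan(w/2f) we get f = w / (2·tan(α/2)).
With w = 6.17 mm and α/2 = 24°, tan(α/2) ≈ 0.44523, so f ≈ 6.17 / 0.89046 ≈ 6.9290 mm.

6.929 mm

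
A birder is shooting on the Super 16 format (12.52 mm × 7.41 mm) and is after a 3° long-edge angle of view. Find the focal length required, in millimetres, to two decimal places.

From α = 2·arctan(w/2f) we get f = w / (2·tan(α/2)).
With w = 12.52 mm and α/2 = 1.5°, tan(α/2) ≈ 0.02619, so f ≈ 12.52 / 0.05237 ≈ 239.0598 mm.

239.06 mm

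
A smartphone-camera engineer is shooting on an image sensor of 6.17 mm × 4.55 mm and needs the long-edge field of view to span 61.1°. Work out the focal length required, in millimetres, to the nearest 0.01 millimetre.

5.23 mm

From α = 2·arctan(w/2f) we get f = w / (2·tan(α/2)).
With w = 6.17 mm and α/2 = 30.55°, tan(α/2) ≈ 0.59022, so f ≈ 6.17 / 1.18044 ≈ 5.2269 mm.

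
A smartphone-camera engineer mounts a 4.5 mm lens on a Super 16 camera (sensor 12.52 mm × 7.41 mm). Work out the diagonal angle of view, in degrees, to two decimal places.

Sensor diagonal = √(12.52² + 7.41²) = √211.6585 ≈ 14.5485 mm.
Angle of view α = 2·arctan(d/2f) with d = 14.5485 mm and f = 4.5 mm.
d/2f = 1.61650; arctan(1.61650) ≈ 58.2582°, so α ≈ 116.5164°.

116.52°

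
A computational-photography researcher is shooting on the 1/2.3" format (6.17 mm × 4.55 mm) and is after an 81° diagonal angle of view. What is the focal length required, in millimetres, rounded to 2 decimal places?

Sensor diagonal = √(6.17² + 4.55²) = √58.7714 ≈ 7.6663 mm.
From α = 2·arctan(d/2f) we get f = d / (2·tan(α/2)).
With d = 7.6663 mm and α/2 = 40.5°, tan(α/2) ≈ 0.85408, so f ≈ 7.6663 / 1.70816 ≈ 4.4880 mm.

4.49 mm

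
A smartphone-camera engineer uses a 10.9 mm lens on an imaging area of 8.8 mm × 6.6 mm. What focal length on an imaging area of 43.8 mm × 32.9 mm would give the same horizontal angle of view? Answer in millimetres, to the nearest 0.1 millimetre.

Equal angle of view means equal width/f ratio, so f₂ = f₁ · (width₂/width₁) = 10.9 × 43.8/8.8.
f₂ = 10.9 × 4.97727 ≈ 54.252 mm.

54.3 mm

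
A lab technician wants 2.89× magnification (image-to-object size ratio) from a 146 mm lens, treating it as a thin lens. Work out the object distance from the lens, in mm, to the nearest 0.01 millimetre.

With m = dᵢ/dₒ and 1/f = 1/dₒ + 1/dᵢ, substituting dᵢ = m·dₒ gives 1/f = (1 + 1/m)/dₒ, hence dₒ = f·(1 + 1/m).
dₒ = 146 × (1 + 1/2.89) = 146 × 1.34602 ≈ 196.519 mm.

196.52 mm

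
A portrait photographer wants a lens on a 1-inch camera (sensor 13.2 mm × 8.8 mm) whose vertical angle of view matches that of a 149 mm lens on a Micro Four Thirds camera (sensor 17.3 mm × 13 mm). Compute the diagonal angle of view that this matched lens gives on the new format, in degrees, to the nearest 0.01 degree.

Equal vertical AOV ⇒ f₂ = f₁ · 8.8/13 = 149 × 0.67692 ≈ 100.8615 mm.
Sensor diagonal = √(13.2² + 8.8²) = √251.6800 ≈ 15.8644 mm.
Diagonal AOV on the new format = 2·arctan(15.8644 / (2 × 100.8615)) = 2·arctan(0.07864) ≈ 8.9935°.

8.99°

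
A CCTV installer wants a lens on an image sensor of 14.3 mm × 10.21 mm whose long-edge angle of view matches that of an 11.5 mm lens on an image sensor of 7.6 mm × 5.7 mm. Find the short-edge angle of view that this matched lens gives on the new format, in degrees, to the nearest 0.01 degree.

Equal long-edge AOV ⇒ f₂ = f₁ · 14.3/7.6 = 11.5 × 1.88158 ≈ 21.6382 mm.
Short-edge AOV on the new format = 2·arctan(10.21 / (2 × 21.6382)) = 2·arctan(0.23593) ≈ 26.5496°.

26.55°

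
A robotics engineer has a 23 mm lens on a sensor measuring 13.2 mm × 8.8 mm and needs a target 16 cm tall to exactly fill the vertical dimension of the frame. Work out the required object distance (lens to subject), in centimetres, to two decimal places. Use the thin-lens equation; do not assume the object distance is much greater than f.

44.12 cm

W: 16 cm = 160 mm.
Magnification m = h/W = dᵢ/dₒ; combined with 1/f = 1/dₒ + 1/dᵢ this gives dₒ = f·(1 + W/h).
dₒ = 23 mm × (1 + 160/8.8) = 23 × 19.1818 ≈ 441.182 mm = 44.1182 cm.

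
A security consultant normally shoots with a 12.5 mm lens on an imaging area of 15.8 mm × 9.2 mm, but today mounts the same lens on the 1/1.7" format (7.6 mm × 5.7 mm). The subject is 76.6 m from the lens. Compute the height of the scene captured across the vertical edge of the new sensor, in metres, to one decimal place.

The focal length stays 12.5 mm; the relevant sensor dimension is now h = 5.7 mm. Object distance dₒ = 76.6 m = 76600 mm.
Thin-lens field height W = h·(dₒ − f)/f = 5.7 × (76600 − 12.5)/12.5 ≈ 34923.900 mm = 34.9239 m.

34.9 m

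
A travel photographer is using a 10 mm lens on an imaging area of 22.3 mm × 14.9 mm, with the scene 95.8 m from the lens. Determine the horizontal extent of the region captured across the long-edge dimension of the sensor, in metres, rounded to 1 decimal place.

213.6 m

dₒ: 95.8 m = 95800 mm.
Similar triangles through the lens centre give W/dₒ = w/dᵢ; with 1/f = 1/dₒ + 1/dᵢ this gives W = w·(dₒ − f)/f.
W = 22.3 mm × (95800 − 10) / 10 = 22.3 × 9579.0000 ≈ 213611.700 mm = 213.612 m.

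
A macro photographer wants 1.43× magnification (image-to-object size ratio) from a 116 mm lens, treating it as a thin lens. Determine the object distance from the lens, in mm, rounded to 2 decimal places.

197.12 mm

With m = dᵢ/dₒ and 1/f = 1/dₒ + 1/dᵢ, substituting dᵢ = m·dₒ gives 1/f = (1 + 1/m)/dₒ, hence dₒ = f·(1 + 1/m).
dₒ = 116 × (1 + 1/1.43) = 116 × 1.69930 ≈ 197.119 mm.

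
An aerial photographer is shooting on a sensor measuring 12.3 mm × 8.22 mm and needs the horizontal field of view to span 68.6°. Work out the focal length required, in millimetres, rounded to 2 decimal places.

From α = 2·arctan(w/2f) we get f = w / (2·tan(α/2)).
With w = 12.3 mm and α/2 = 34.3°, tan(α/2) ≈ 0.68215, so f ≈ 12.3 / 1.36431 ≈ 9.0156 mm.

9.02 mm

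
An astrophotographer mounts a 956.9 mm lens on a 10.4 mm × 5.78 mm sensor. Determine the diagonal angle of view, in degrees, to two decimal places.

0.71°

Sensor diagonal = √(10.4² + 5.78²) = √141.5684 ≈ 11.8983 mm.
Angle of view α = 2·arctan(d/2f) with d = 11.8983 mm and f = 956.9 mm.
d/2f = 0.00622; arctan(0.00622) ≈ 0.3562°, so α ≈ 0.7124°.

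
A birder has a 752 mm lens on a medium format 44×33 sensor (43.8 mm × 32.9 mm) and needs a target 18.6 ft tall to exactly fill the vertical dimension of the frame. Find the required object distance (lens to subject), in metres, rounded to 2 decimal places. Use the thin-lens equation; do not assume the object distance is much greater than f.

130.34 m

W: 18.6 ft × 304.8 mm/ft = 5669.28 mm.
Magnification m = h/W = dᵢ/dₒ; combined with 1/f = 1/dₒ + 1/dᵢ this gives dₒ = f·(1 + W/h).
dₒ = 752 mm × (1 + 5669.28/32.9) = 752 × 173.3185 ≈ 130335.539 mm = 130.336 m.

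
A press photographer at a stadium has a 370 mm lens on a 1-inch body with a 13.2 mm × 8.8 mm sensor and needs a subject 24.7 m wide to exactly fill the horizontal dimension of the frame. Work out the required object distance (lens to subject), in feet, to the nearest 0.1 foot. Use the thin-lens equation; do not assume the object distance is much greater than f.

2272.7 ft

W: 24.7 m = 24700 mm.
Magnification m = w/W = dᵢ/dₒ; combined with 1/f = 1/dₒ + 1/dᵢ this gives dₒ = f·(1 + W/w).
dₒ = 370 mm × (1 + 24700/13.2) = 370 × 1872.2121 ≈ 692718.485 mm = 692718.485/304.8 ft = 2272.7 ft.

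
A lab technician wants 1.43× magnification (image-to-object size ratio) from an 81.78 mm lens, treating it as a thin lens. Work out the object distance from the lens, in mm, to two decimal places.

138.97 mm

With m = dᵢ/dₒ and 1/f = 1/dₒ + 1/dᵢ, substituting dᵢ = m·dₒ gives 1/f = (1 + 1/m)/dₒ, hence dₒ = f·(1 + 1/m).
dₒ = 81.78 × (1 + 1/1.43) = 81.78 × 1.69930 ≈ 138.969 mm.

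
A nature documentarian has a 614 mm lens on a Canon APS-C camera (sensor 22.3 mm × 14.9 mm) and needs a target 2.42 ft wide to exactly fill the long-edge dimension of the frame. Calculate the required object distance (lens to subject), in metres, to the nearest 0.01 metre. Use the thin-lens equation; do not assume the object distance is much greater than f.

W: 2.42 ft × 304.8 mm/ft = 737.62 mm.
Magnification m = w/W = dᵢ/dₒ; combined with 1/f = 1/dₒ + 1/dᵢ this gives dₒ = f·(1 + W/w).
dₒ = 614 mm × (1 + 737.616/22.3) = 614 × 34.0769 ≈ 20923.247 mm = 20.9232 m.

20.92 m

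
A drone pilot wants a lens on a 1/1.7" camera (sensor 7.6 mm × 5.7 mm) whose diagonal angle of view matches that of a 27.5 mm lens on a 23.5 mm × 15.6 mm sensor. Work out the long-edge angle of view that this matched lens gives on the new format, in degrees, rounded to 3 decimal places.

Sensor diagonal = √(23.5² + 15.6²) = √795.6100 ≈ 28.2066 mm.
Sensor diagonal = √(7.6² + 5.7²) = √90.2500 ≈ 9.5000 mm.
Equal diagonal AOV ⇒ f₂ = f₁ · 9.5000/28.2066 = 27.5 × 0.33680 ≈ 9.2620 mm.
Long-edge AOV on the new format = 2·arctan(7.6 / (2 × 9.2620)) = 2·arctan(0.41028) ≈ 44.6145°.

44.614°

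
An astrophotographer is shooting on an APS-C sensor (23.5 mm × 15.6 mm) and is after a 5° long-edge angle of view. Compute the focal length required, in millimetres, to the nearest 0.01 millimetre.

269.12 mm

From α = 2·arctan(w/2f) we get f = w / (2·tan(α/2)).
With w = 23.5 mm and α/2 = 2.5°, tan(α/2) ≈ 0.04366, so f ≈ 23.5 / 0.08732 ≈ 269.1192 mm.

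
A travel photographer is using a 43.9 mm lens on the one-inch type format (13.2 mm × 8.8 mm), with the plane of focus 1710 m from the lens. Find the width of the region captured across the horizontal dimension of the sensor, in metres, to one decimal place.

514.2 m

dₒ: 1710 m = 1.71e+06 mm.
Similar triangles through the lens centre give W/dₒ = w/dᵢ; with 1/f = 1/dₒ + 1/dᵢ this gives W = w·(dₒ − f)/f.
W = 13.2 mm × (1.71e+06 − 43.9) / 43.9 = 13.2 × 38951.1640 ≈ 514155.365 mm = 514.155 m.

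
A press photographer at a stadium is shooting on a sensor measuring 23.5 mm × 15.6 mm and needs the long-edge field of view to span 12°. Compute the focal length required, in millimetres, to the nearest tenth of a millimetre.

From α = 2·arctan(w/2f) we get f = w / (2·tan(α/2)).
With w = 23.5 mm and α/2 = 6°, tan(α/2) ≈ 0.10510, so f ≈ 23.5 / 0.21021 ≈ 111.7938 mm.

111.8 mm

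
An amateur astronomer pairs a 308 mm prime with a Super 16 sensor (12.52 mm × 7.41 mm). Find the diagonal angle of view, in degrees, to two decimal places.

2.71°

Sensor diagonal = √(12.52² + 7.41²) = √211.6585 ≈ 14.5485 mm.
Angle of view α = 2·arctan(d/2f) with d = 14.5485 mm and f = 308 mm.
d/2f = 0.02362; arctan(0.02362) ≈ 1.3529°, so α ≈ 2.7059°.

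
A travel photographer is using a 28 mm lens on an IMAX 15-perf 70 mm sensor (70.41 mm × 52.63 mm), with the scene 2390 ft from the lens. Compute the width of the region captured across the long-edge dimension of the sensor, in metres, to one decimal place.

1831.8 m

dₒ: 2390 ft × 304.8 mm/ft = 728471.98 mm.
Similar triangles through the lens centre give W/dₒ = w/dᵢ; with 1/f = 1/dₒ + 1/dᵢ this gives W = w·(dₒ − f)/f.
W = 70.41 mm × (728472 − 28) / 28 = 70.41 × 26015.8563 ≈ 1831776.443 mm = 1831.78 m.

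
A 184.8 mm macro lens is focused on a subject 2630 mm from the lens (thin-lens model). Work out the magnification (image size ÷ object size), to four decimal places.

0.0756×

Thin lens: 1/f = 1/dₒ + 1/dᵢ → 1/dᵢ = 1/184.8 − 1/2630 = 0.0050310 mm⁻¹, so dᵢ ≈ 198.7666 mm.
Magnification m = dᵢ/dₒ = 198.7666/2630 ≈ 0.07558.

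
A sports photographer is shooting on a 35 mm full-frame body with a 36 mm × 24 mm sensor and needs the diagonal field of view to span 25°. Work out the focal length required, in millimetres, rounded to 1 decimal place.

Sensor diagonal = √(36² + 24²) = √1872.0000 ≈ 43.2666 mm.
From α = 2·arctan(d/2f) we get f = d / (2·tan(α/2)).
With d = 43.2666 mm and α/2 = 12.5°, tan(α/2) ≈ 0.22169, so f ≈ 43.2666 / 0.44339 ≈ 97.5815 mm.

97.6 mm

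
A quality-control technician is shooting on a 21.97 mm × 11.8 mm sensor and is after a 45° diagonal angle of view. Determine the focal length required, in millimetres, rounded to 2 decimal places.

Sensor diagonal = √(21.97² + 11.8²) = √621.9209 ≈ 24.9383 mm.
From α = 2·arctan(d/2f) we get f = d / (2·tan(α/2)).
With d = 24.9383 mm and α/2 = 22.5°, tan(α/2) ≈ 0.41421, so f ≈ 24.9383 / 0.82843 ≈ 30.1032 mm.

30.10 mm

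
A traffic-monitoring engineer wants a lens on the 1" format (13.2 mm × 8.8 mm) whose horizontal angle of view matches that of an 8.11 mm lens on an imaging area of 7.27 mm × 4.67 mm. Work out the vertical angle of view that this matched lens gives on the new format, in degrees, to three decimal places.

Equal horizontal AOV ⇒ f₂ = f₁ · 13.2/7.27 = 8.11 × 1.81568 ≈ 14.7252 mm.
Vertical AOV on the new format = 2·arctan(8.8 / (2 × 14.7252)) = 2·arctan(0.29881) ≈ 33.2731°.

33.273°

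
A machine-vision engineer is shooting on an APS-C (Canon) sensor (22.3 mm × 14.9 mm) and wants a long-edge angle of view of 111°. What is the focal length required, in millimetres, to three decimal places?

7.663 mm

From α = 2·arctan(w/2f) we get f = w / (2·tan(α/2)).
With w = 22.3 mm and α/2 = 55.5°, tan(α/2) ≈ 1.45501, so f ≈ 22.3 / 2.91002 ≈ 7.6632 mm.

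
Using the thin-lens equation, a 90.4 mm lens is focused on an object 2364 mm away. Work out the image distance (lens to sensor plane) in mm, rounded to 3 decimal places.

93.994 mm

1/dᵢ = 1/f − 1/dₒ = 1/90.4 − 1/2364 = 0.0106389 mm⁻¹.
dᵢ = 1/0.0106389 ≈ 93.9944 mm.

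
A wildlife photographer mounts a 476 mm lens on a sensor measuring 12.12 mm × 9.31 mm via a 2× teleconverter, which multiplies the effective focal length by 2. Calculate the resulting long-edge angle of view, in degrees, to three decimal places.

0.729°

Effective focal length f = 476 × 2 = 952 mm.
α = 2·arctan(12.12 / (2 × 952)) = 2·arctan(0.00637) ≈ 0.7294°.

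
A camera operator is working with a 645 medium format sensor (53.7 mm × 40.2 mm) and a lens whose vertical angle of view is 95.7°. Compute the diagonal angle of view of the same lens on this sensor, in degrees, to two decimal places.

From the vertical AOV: f = 40.2 / (2·tan(47.85°)) = 40.2 / 2.20956 ≈ 18.1936 mm.
Sensor diagonal = √(53.7² + 40.2²) = √4499.7300 ≈ 67.0800 mm.
Diagonal AOV = 2·arctan(67.0800 / (2 × 18.1936)) = 2·arctan(1.84350) ≈ 123.0452°.

123.05°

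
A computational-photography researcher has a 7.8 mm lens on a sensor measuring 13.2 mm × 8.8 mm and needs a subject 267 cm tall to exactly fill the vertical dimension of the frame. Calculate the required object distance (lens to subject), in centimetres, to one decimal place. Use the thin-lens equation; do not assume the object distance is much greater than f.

237.4 cm

W: 267 cm = 2670 mm.
Magnification m = h/W = dᵢ/dₒ; combined with 1/f = 1/dₒ + 1/dᵢ this gives dₒ = f·(1 + W/h).
dₒ = 7.8 mm × (1 + 2670/8.8) = 7.8 × 304.4091 ≈ 2374.391 mm = 237.439 cm.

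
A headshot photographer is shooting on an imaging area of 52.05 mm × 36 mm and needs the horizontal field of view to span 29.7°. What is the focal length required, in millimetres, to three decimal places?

From α = 2·arctan(w/2f) we get f = w / (2·tan(α/2)).
With w = 52.05 mm and α/2 = 14.85°, tan(α/2) ≈ 0.26515, so f ≈ 52.05 / 0.53029 ≈ 98.1538 mm.

98.154 mm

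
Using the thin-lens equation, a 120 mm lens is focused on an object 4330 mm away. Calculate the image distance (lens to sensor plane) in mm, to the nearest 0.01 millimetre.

123.42 mm

1/dᵢ = 1/f − 1/dₒ = 1/120 − 1/4330 = 0.0081024 mm⁻¹.
dᵢ = 1/0.0081024 ≈ 123.4204 mm.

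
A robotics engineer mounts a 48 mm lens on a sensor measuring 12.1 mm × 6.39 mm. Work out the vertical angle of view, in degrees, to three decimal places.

7.616°

Angle of view α = 2·arctan(h/2f) with h = 6.39 mm and f = 48 mm.
h/2f = 0.06656; arctan(0.06656) ≈ 3.8081°, so α ≈ 7.6163°.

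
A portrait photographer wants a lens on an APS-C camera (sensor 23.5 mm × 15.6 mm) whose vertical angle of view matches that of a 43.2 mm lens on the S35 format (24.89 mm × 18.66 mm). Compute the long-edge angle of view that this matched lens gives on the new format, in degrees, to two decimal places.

36.04°

Equal vertical AOV ⇒ f₂ = f₁ · 15.6/18.66 = 43.2 × 0.83601 ≈ 36.1158 mm.
Long-edge AOV on the new format = 2·arctan(23.5 / (2 × 36.1158)) = 2·arctan(0.32534) ≈ 36.0438°.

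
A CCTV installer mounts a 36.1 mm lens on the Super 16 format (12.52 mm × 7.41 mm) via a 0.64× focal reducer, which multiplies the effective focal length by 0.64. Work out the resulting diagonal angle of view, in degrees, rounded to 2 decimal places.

Effective focal length f = 36.1 × 0.64 = 23.104 mm.
Sensor diagonal = √(12.52² + 7.41²) = √211.6585 ≈ 14.5485 mm.
α = 2·arctan(14.548 / (2 × 23.104)) = 2·arctan(0.31485) ≈ 34.9530°.

34.95°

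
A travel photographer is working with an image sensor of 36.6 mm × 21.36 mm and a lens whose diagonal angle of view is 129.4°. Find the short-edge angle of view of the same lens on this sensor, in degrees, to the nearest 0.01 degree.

Sensor diagonal = √(36.6² + 21.36²) = √1795.8096 ≈ 42.3770 mm.
From the diagonal AOV: f = 42.3770 / (2·tan(64.7°)) = 42.3770 / 4.23103 ≈ 10.0158 mm.
Short-edge AOV = 2·arctan(21.36 / (2 × 10.0158)) = 2·arctan(1.06632) ≈ 93.6766°.

93.68°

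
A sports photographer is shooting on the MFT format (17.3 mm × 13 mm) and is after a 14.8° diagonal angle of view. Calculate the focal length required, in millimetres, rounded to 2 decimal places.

83.31 mm

Sensor diagonal = √(17.3² + 13²) = √468.2900 ≈ 21.6400 mm.
From α = 2·arctan(d/2f) we get f = d / (2·tan(α/2)).
With d = 21.6400 mm and α/2 = 7.4°, tan(α/2) ≈ 0.12988, so f ≈ 21.6400 / 0.25975 ≈ 83.3094 mm.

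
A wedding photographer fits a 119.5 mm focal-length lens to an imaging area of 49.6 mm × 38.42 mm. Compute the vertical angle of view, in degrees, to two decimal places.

18.26°

Angle of view α = 2·arctan(h/2f) with h = 38.42 mm and f = 119.5 mm.
h/2f = 0.16075; arctan(0.16075) ≈ 9.1323°, so α ≈ 18.2647°.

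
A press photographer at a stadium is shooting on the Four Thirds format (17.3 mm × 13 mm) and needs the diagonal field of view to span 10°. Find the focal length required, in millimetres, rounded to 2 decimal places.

Sensor diagonal = √(17.3² + 13²) = √468.2900 ≈ 21.6400 mm.
From α = 2·arctan(d/2f) we get f = d / (2·tan(α/2)).
With d = 21.6400 mm and α/2 = 5°, tan(α/2) ≈ 0.08749, so f ≈ 21.6400 / 0.17498 ≈ 123.6732 mm.

123.67 mm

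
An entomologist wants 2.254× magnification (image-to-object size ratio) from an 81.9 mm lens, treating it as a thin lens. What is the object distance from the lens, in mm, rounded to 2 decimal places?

118.24 mm

With m = dᵢ/dₒ and 1/f = 1/dₒ + 1/dᵢ, substituting dᵢ = m·dₒ gives 1/f = (1 + 1/m)/dₒ, hence dₒ = f·(1 + 1/m).
dₒ = 81.9 × (1 + 1/2.254) = 81.9 × 1.44366 ≈ 118.235 mm.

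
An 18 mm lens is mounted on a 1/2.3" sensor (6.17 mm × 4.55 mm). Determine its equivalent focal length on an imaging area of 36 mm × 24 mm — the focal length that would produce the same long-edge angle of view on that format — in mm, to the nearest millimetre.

105 mm

Equal angle of view means equal width/f ratio, so f₂ = f₁ · (width₂/width₁) = 18 × 36/6.17.
f₂ = 18 × 5.83468 ≈ 105.024 mm.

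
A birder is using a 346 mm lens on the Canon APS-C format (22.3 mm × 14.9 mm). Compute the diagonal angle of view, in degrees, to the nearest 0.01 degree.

4.44°

Sensor diagonal = √(22.3² + 14.9²) = √719.3000 ≈ 26.8198 mm.
Angle of view α = 2·arctan(d/2f) with d = 26.8198 mm and f = 346 mm.
d/2f = 0.03876; arctan(0.03876) ≈ 2.2195°, so α ≈ 4.4390°.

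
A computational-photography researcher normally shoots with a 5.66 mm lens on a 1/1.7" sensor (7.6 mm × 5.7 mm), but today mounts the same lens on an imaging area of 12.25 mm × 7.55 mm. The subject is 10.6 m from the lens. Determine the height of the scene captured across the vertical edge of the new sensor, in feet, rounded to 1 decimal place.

The focal length stays 5.66 mm; the relevant sensor dimension is now h = 7.55 mm. Object distance dₒ = 10.6 m = 10600 mm.
Thin-lens field height W = h·(dₒ − f)/f = 7.55 × (10600 − 5.66)/5.66 ≈ 14132.026 mm = 14132.026/304.8 ft = 46.3649 ft.

46.4 ft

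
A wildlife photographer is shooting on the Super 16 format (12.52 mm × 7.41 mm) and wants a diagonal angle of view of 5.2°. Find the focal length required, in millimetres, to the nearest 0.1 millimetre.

Sensor diagonal = √(12.52² + 7.41²) = √211.6585 ≈ 14.5485 mm.
From α = 2·arctan(d/2f) we get f = d / (2·tan(α/2)).
With d = 14.5485 mm and α/2 = 2.6°, tan(α/2) ≈ 0.04541, so f ≈ 14.5485 / 0.09082 ≈ 160.1913 mm.

160.2 mm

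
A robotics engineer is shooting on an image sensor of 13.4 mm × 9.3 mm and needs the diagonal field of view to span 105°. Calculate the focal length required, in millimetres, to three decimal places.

6.258 mm

Sensor diagonal = √(13.4² + 9.3²) = √266.0500 ≈ 16.3110 mm.
From α = 2·arctan(d/2f) we get f = d / (2·tan(α/2)).
With d = 16.3110 mm and α/2 = 52.5°, tan(α/2) ≈ 1.30323, so f ≈ 16.3110 / 2.60645 ≈ 6.2580 mm.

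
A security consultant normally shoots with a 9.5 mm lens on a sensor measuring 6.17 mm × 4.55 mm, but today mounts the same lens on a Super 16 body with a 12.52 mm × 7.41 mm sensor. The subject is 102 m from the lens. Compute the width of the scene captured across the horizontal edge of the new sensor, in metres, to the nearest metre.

134 m

The focal length stays 9.5 mm; the relevant sensor dimension is now w = 12.52 mm. Object distance dₒ = 102 m = 102000 mm.
Thin-lens field width W = w·(dₒ − f)/f = 12.52 × (102000 − 9.5)/9.5 ≈ 134412.743 mm = 134.413 m.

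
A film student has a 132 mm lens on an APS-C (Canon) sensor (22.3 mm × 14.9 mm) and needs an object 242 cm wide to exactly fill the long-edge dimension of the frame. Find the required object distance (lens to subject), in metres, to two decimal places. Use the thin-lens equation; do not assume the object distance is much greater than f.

14.46 m

W: 242 cm = 2420 mm.
Magnification m = w/W = dᵢ/dₒ; combined with 1/f = 1/dₒ + 1/dᵢ this gives dₒ = f·(1 + W/w).
dₒ = 132 mm × (1 + 2420/22.3) = 132 × 109.5202 ≈ 14456.664 mm = 14.4567 m.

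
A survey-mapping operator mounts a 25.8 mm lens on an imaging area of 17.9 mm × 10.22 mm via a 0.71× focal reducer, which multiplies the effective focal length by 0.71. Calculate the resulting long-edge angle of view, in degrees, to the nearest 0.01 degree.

52.08°

Effective focal length f = 25.8 × 0.71 = 18.318 mm.
α = 2·arctan(17.9 / (2 × 18.318)) = 2·arctan(0.48859) ≈ 52.0794°.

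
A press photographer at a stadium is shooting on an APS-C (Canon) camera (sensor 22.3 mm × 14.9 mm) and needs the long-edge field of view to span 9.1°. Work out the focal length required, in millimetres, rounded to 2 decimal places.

From α = 2·arctan(w/2f) we get f = w / (2·tan(α/2)).
With w = 22.3 mm and α/2 = 4.55°, tan(α/2) ≈ 0.07958, so f ≈ 22.3 / 0.15916 ≈ 140.1109 mm.

140.11 mm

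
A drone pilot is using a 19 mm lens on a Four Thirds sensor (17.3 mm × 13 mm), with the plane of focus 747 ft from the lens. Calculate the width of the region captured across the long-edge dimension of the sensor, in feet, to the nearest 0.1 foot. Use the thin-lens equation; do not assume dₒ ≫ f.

680.1 ft

dₒ: 747 ft × 304.8 mm/ft = 227685.59 mm.
Similar triangles through the lens centre give W/dₒ = w/dᵢ; with 1/f = 1/dₒ + 1/dᵢ this gives W = w·(dₒ − f)/f.
W = 17.3 mm × (227686 − 19) / 19 = 17.3 × 11982.4522 ≈ 207296.424 mm = 207296.424/304.8 ft = 680.106 ft.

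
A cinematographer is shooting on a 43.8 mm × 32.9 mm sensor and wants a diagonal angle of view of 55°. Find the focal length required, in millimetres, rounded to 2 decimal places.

52.62 mm

Sensor diagonal = √(43.8² + 32.9²) = √3000.8500 ≈ 54.7800 mm.
From α = 2·arctan(d/2f) we get f = d / (2·tan(α/2)).
With d = 54.7800 mm and α/2 = 27.5°, tan(α/2) ≈ 0.52057, so f ≈ 54.7800 / 1.04113 ≈ 52.6157 mm.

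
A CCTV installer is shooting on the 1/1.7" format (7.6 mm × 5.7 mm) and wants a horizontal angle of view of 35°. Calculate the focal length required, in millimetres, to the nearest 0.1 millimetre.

12.1 mm

From α = 2·arctan(w/2f) we get f = w / (2·tan(α/2)).
With w = 7.6 mm and α/2 = 17.5°, tan(α/2) ≈ 0.31530, so f ≈ 7.6 / 0.63060 ≈ 12.0521 mm.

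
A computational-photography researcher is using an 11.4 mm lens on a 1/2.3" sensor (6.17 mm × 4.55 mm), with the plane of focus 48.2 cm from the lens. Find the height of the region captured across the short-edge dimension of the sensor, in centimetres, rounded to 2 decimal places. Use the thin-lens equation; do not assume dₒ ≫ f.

18.78 cm

dₒ: 48.2 cm = 482 mm.
Similar triangles through the lens centre give W/dₒ = h/dᵢ; with 1/f = 1/dₒ + 1/dᵢ this gives W = h·(dₒ − f)/f.
W = 4.55 mm × (482 − 11.4) / 11.4 = 4.55 × 41.2807 ≈ 187.827 mm = 18.7827 cm.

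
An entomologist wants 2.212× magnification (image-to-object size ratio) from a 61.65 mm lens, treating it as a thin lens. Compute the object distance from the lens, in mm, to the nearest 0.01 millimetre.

89.52 mm

With m = dᵢ/dₒ and 1/f = 1/dₒ + 1/dᵢ, substituting dᵢ = m·dₒ gives 1/f = (1 + 1/m)/dₒ, hence dₒ = f·(1 + 1/m).
dₒ = 61.65 × (1 + 1/2.212) = 61.65 × 1.45208 ≈ 89.521 mm.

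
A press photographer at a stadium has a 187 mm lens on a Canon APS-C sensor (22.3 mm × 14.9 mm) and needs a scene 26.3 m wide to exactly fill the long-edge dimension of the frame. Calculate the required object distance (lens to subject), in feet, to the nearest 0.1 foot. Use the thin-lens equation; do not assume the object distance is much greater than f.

W: 26.3 m = 26300 mm.
Magnification m = w/W = dᵢ/dₒ; combined with 1/f = 1/dₒ + 1/dᵢ this gives dₒ = f·(1 + W/w).
dₒ = 187 mm × (1 + 26300/22.3) = 187 × 1180.3722 ≈ 220729.601 mm = 220729.601/304.8 ft = 724.179 ft.

724.2 ft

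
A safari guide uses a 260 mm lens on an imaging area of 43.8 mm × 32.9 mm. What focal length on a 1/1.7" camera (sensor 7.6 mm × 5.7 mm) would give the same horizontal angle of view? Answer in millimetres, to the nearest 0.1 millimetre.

Equal angle of view means equal width/f ratio, so f₂ = f₁ · (width₂/width₁) = 260 × 7.6/43.8.
f₂ = 260 × 0.17352 ≈ 45.114 mm.

45.1 mm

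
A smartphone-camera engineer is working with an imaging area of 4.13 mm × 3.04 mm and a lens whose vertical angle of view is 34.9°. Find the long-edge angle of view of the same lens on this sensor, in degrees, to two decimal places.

From the vertical AOV: f = 3.04 / (2·tan(17.45°)) = 3.04 / 0.62868 ≈ 4.8355 mm.
Long-edge AOV = 2·arctan(4.13 / (2 × 4.8355)) = 2·arctan(0.42705) ≈ 46.2495°.

46.25°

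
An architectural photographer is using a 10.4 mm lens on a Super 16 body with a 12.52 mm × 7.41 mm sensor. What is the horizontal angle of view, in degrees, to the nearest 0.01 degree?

62.09°

Angle of view α = 2·arctan(w/2f) with w = 12.52 mm and f = 10.4 mm.
w/2f = 0.60192; arctan(0.60192) ≈ 31.0447°, so α ≈ 62.0894°.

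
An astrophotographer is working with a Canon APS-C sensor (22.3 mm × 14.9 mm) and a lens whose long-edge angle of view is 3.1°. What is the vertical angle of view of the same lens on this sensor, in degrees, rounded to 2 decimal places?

From the long-edge AOV: f = 22.3 / (2·tan(1.55°)) = 22.3 / 0.05412 ≈ 412.0594 mm.
Vertical AOV = 2·arctan(14.9 / (2 × 412.0594)) = 2·arctan(0.01808) ≈ 2.0716°.

2.07°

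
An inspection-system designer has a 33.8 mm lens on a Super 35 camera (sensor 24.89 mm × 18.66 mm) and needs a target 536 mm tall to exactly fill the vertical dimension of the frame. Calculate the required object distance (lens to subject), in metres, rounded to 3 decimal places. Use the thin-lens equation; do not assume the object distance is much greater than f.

1.005 m

Magnification m = h/W = dᵢ/dₒ; combined with 1/f = 1/dₒ + 1/dᵢ this gives dₒ = f·(1 + W/h).
dₒ = 33.8 mm × (1 + 536/18.66) = 33.8 × 29.7245 ≈ 1004.690 mm = 1.00469 m.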